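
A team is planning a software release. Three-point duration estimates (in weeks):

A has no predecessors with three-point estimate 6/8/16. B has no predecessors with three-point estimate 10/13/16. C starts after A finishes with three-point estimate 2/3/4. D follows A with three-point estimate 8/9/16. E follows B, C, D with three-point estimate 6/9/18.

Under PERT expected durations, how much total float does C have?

7 weeks

te_A = (6 + 4·8 + 16)/6 = 54/6 = 9
te_B = (10 + 4·13 + 16)/6 = 78/6 = 13
te_C = (2 + 4·3 + 4)/6 = 18/6 = 3
te_D = (8 + 4·9 + 16)/6 = 60/6 = 10
te_E = (6 + 4·9 + 18)/6 = 60/6 = 10

Forward pass:
ES_A = 0; EF_A = 9
ES_B = 0; EF_B = 13
ES_C = 9; EF_C = 9+3 = 12
ES_D = 9; EF_D = 9+10 = 19
ES_E = max(EF_B=13, EF_C=12, EF_D=19) = 19; EF_E = 19+10 = 29
Expected project duration μ = 29 weeks. Critical path: A → D → E.

Backward pass:
LF_E = 29; LS_E = 29−10 = 19
LF_D = LS_E = 19; LS_D = 19−10 = 9
LF_C = LS_E = 19; LS_C = 19−3 = 16
LF_B = LS_E = 19; LS_B = 19−13 = 6
LF_A = min(LS_C=16, LS_D=9) = 9; LS_A = 9−9 = 0
Slack_C = LS_C − ES_C = 16 − 9 = 7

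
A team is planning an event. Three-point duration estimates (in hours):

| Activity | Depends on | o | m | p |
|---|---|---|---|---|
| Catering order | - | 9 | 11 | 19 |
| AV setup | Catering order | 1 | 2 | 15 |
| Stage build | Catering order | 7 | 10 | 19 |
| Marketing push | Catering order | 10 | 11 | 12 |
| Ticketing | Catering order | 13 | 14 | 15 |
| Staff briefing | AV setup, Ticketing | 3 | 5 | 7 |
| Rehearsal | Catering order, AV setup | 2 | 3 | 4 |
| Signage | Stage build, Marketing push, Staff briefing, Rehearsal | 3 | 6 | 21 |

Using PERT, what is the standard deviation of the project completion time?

te_Catering order = (9 + 4·11 + 19)/6 = 72/6 = 12; σ²_Catering order = ((19−9)/6)² = 2.778
te_AV setup = (1 + 4·2 + 15)/6 = 24/6 = 4; σ²_AV setup = ((15−1)/6)² = 5.444
te_Stage build = (7 + 4·10 + 19)/6 = 66/6 = 11; σ²_Stage build = ((19−7)/6)² = 4.000
te_Marketing push = (10 + 4·11 + 12)/6 = 66/6 = 11; σ²_Marketing push = ((12−10)/6)² = 0.111
te_Ticketing = (13 + 4·14 + 15)/6 = 84/6 = 14; σ²_Ticketing = ((15−13)/6)² = 0.111
te_Staff briefing = (3 + 4·5 + 7)/6 = 30/6 = 5; σ²_Staff briefing = ((7−3)/6)² = 0.444
te_Rehearsal = (2 + 4·3 + 4)/6 = 18/6 = 3; σ²_Rehearsal = ((4−2)/6)² = 0.111
te_Signage = (3 + 4·6 + 21)/6 = 48/6 = 8; σ²_Signage = ((21−3)/6)² = 9.000

Forward pass:
ES_Catering order = 0; EF_Catering order = 12
ES_AV setup = 12; EF_AV setup = 12+4 = 16
ES_Stage build = 12; EF_Stage build = 12+11 = 23
ES_Marketing push = 12; EF_Marketing push = 12+11 = 23
ES_Ticketing = 12; EF_Ticketing = 12+14 = 26
ES_Staff briefing = max(EF_AV setup=16, EF_Ticketing=26) = 26; EF_Staff briefing = 26+5 = 31
ES_Rehearsal = max(EF_Catering order=12, EF_AV setup=16) = 16; EF_Rehearsal = 16+3 = 19
ES_Signage = max(EF_Stage build=23, EF_Marketing push=23, EF_Staff briefing=31, EF_Rehearsal=19) = 31; EF_Signage = 31+8 = 39
Expected project duration μ = 39 hours. Critical path: Catering order → Ticketing → Staff briefing → Signage.

Variance along critical path = 2.778 + 0.111 + 0.444 + 9.000 = 12.333
σ = √12.333 = 3.512 hours

3.51 hours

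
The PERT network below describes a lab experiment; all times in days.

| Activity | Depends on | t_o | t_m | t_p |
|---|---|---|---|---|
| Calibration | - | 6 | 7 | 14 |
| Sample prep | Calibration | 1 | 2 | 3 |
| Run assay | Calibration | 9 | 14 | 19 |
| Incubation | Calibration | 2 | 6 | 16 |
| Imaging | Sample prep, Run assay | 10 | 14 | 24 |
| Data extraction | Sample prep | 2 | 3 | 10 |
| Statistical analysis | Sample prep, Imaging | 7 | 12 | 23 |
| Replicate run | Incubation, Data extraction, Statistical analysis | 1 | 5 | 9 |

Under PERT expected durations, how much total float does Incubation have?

te_Calibration = (6 + 4·7 + 14)/6 = 48/6 = 8
te_Sample prep = (1 + 4·2 + 3)/6 = 12/6 = 2
te_Run assay = (9 + 4·14 + 19)/6 = 84/6 = 14
te_Incubation = (2 + 4·6 + 16)/6 = 42/6 = 7
te_Imaging = (10 + 4·14 + 24)/6 = 90/6 = 15
te_Data extraction = (2 + 4·3 + 10)/6 = 24/6 = 4
te_Statistical analysis = (7 + 4·12 + 23)/6 = 78/6 = 13
te_Replicate run = (1 + 4·5 + 9)/6 = 30/6 = 5

Forward pass:
ES_Calibration = 0; EF_Calibration = 8
ES_Sample prep = 8; EF_Sample prep = 8+2 = 10
ES_Run assay = 8; EF_Run assay = 8+14 = 22
ES_Incubation = 8; EF_Incubation = 8+7 = 15
ES_Imaging = max(EF_Sample prep=10, EF_Run assay=22) = 22; EF_Imaging = 22+15 = 37
ES_Data extraction = 10; EF_Data extraction = 10+4 = 14
ES_Statistical analysis = max(EF_Sample prep=10, EF_Imaging=37) = 37; EF_Statistical analysis = 37+13 = 50
ES_Replicate run = max(EF_Incubation=15, EF_Data extraction=14, EF_Statistical analysis=50) = 50; EF_Replicate run = 50+5 = 55
Expected project duration μ = 55 days. Critical path: Calibration → Run assay → Imaging → Statistical analysis → Replicate run.

Backward pass:
LF_Replicate run = 55; LS_Replicate run = 55−5 = 50
LF_Statistical analysis = LS_Replicate run = 50; LS_Statistical analysis = 50−13 = 37
LF_Data extraction = LS_Replicate run = 50; LS_Data extraction = 50−4 = 46
LF_Imaging = LS_Statistical analysis = 37; LS_Imaging = 37−15 = 22
LF_Incubation = LS_Replicate run = 50; LS_Incubation = 50−7 = 43
LF_Run assay = LS_Imaging = 22; LS_Run assay = 22−14 = 8
LF_Sample prep = min(LS_Imaging=22, LS_Data extraction=46, LS_Statistical analysis=37) = 22; LS_Sample prep = 22−2 = 20
LF_Calibration = min(LS_Sample prep=20, LS_Run assay=8, LS_Incubation=43) = 8; LS_Calibration = 8−8 = 0
Slack_Incubation = LS_Incubation − ES_Incubation = 43 − 8 = 35

35 days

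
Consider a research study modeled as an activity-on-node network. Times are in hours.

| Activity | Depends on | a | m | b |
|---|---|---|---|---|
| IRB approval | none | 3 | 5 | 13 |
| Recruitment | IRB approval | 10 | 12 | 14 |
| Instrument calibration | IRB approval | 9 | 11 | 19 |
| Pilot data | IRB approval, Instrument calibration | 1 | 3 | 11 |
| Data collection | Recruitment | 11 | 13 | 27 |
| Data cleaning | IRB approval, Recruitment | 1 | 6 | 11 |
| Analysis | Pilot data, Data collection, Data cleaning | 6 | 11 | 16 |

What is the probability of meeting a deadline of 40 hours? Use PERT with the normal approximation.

0.135

te_IRB approval = (3 + 4·5 + 13)/6 = 36/6 = 6; σ²_IRB approval = ((13−3)/6)² = 2.778
te_Recruitment = (10 + 4·12 + 14)/6 = 72/6 = 12; σ²_Recruitment = ((14−10)/6)² = 0.444
te_Instrument calibration = (9 + 4·11 + 19)/6 = 72/6 = 12; σ²_Instrument calibration = ((19−9)/6)² = 2.778
te_Pilot data = (1 + 4·3 + 11)/6 = 24/6 = 4; σ²_Pilot data = ((11−1)/6)² = 2.778
te_Data collection = (11 + 4·13 + 27)/6 = 90/6 = 15; σ²_Data collection = ((27−11)/6)² = 7.111
te_Data cleaning = (1 + 4·6 + 11)/6 = 36/6 = 6; σ²_Data cleaning = ((11−1)/6)² = 2.778
te_Analysis = (6 + 4·11 + 16)/6 = 66/6 = 11; σ²_Analysis = ((16−6)/6)² = 2.778

Forward pass:
ES_IRB approval = 0; EF_IRB approval = 6
ES_Recruitment = 6; EF_Recruitment = 6+12 = 18
ES_Instrument calibration = 6; EF_Instrument calibration = 6+12 = 18
ES_Pilot data = max(EF_IRB approval=6, EF_Instrument calibration=18) = 18; EF_Pilot data = 18+4 = 22
ES_Data collection = 18; EF_Data collection = 18+15 = 33
ES_Data cleaning = max(EF_IRB approval=6, EF_Recruitment=18) = 18; EF_Data cleaning = 18+6 = 24
ES_Analysis = max(EF_Pilot data=22, EF_Data collection=33, EF_Data cleaning=24) = 33; EF_Analysis = 33+11 = 44
Expected project duration μ = 44 hours. Critical path: IRB approval → Recruitment → Data collection → Analysis.

Variance along critical path = 2.778 + 0.444 + 7.111 + 2.778 = 13.111; σ = √13.111 = 3.621 hours.
Z = (40 − 44) / 3.621 = -1.105
P(T ≤ 40) = Φ(-1.105) ≈ 0.135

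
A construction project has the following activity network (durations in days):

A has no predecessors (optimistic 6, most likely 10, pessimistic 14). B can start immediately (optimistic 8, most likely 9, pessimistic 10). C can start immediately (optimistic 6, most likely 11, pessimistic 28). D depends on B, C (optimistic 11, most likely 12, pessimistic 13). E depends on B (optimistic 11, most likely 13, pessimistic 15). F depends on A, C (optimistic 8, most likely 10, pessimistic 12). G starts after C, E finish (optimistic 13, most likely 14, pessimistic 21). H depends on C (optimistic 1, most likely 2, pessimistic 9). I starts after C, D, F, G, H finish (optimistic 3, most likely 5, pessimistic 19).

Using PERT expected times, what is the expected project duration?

44 days

te_A = (6 + 4·10 + 14)/6 = 60/6 = 10
te_B = (8 + 4·9 + 10)/6 = 54/6 = 9
te_C = (6 + 4·11 + 28)/6 = 78/6 = 13
te_D = (11 + 4·12 + 13)/6 = 72/6 = 12
te_E = (11 + 4·13 + 15)/6 = 78/6 = 13
te_F = (8 + 4·10 + 12)/6 = 60/6 = 10
te_G = (13 + 4·14 + 21)/6 = 90/6 = 15
te_H = (1 + 4·2 + 9)/6 = 18/6 = 3
te_I = (3 + 4·5 + 19)/6 = 42/6 = 7

Forward pass:
ES_A = 0; EF_A = 10
ES_B = 0; EF_B = 9
ES_C = 0; EF_C = 13
ES_D = max(EF_B=9, EF_C=13) = 13; EF_D = 13+12 = 25
ES_E = 9; EF_E = 9+13 = 22
ES_F = max(EF_A=10, EF_C=13) = 13; EF_F = 13+10 = 23
ES_G = max(EF_C=13, EF_E=22) = 22; EF_G = 22+15 = 37
ES_H = 13; EF_H = 13+3 = 16
ES_I = max(EF_C=13, EF_D=25, EF_F=23, EF_G=37, EF_H=16) = 37; EF_I = 37+7 = 44
Expected project duration μ = 44 days. Critical path: B → E → G → I.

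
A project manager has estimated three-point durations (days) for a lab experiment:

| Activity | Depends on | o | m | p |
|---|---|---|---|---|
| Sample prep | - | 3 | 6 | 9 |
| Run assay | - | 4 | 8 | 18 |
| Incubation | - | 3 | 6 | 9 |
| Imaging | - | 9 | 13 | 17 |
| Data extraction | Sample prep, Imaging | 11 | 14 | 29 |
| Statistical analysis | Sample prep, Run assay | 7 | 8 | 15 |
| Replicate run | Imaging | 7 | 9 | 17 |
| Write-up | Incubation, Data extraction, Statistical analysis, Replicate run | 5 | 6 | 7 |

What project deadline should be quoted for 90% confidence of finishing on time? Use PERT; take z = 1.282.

39.2 days

te_Sample prep = (3 + 4·6 + 9)/6 = 36/6 = 6; σ²_Sample prep = ((9−3)/6)² = 1.000
te_Run assay = (4 + 4·8 + 18)/6 = 54/6 = 9; σ²_Run assay = ((18−4)/6)² = 5.444
te_Incubation = (3 + 4·6 + 9)/6 = 36/6 = 6; σ²_Incubation = ((9−3)/6)² = 1.000
te_Imaging = (9 + 4·13 + 17)/6 = 78/6 = 13; σ²_Imaging = ((17−9)/6)² = 1.778
te_Data extraction = (11 + 4·14 + 29)/6 = 96/6 = 16; σ²_Data extraction = ((29−11)/6)² = 9.000
te_Statistical analysis = (7 + 4·8 + 15)/6 = 54/6 = 9; σ²_Statistical analysis = ((15−7)/6)² = 1.778
te_Replicate run = (7 + 4·9 + 17)/6 = 60/6 = 10; σ²_Replicate run = ((17−7)/6)² = 2.778
te_Write-up = (5 + 4·6 + 7)/6 = 36/6 = 6; σ²_Write-up = ((7−5)/6)² = 0.111

Forward pass:
ES_Sample prep = 0; EF_Sample prep = 6
ES_Run assay = 0; EF_Run assay = 9
ES_Incubation = 0; EF_Incubation = 6
ES_Imaging = 0; EF_Imaging = 13
ES_Data extraction = max(EF_Sample prep=6, EF_Imaging=13) = 13; EF_Data extraction = 13+16 = 29
ES_Statistical analysis = max(EF_Sample prep=6, EF_Run assay=9) = 9; EF_Statistical analysis = 9+9 = 18
ES_Replicate run = 13; EF_Replicate run = 13+10 = 23
ES_Write-up = max(EF_Incubation=6, EF_Data extraction=29, EF_Statistical analysis=18, EF_Replicate run=23) = 29; EF_Write-up = 29+6 = 35
Expected project duration μ = 35 days. Critical path: Imaging → Data extraction → Write-up.

Variance along critical path = 1.778 + 9.000 + 0.111 = 10.889; σ = 3.300 days.
D = μ + z·σ = 35 + 1.282·3.300 = 39.2 days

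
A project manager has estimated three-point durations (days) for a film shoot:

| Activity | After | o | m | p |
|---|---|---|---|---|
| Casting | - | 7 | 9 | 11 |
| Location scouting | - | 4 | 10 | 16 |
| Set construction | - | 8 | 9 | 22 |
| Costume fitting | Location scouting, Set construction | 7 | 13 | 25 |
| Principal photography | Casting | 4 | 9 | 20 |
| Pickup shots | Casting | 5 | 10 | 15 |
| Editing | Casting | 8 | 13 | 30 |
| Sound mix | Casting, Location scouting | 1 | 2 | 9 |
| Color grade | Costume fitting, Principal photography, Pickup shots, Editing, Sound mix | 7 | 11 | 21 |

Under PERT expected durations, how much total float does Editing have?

te_Casting = (7 + 4·9 + 11)/6 = 54/6 = 9
te_Location scouting = (4 + 4·10 + 16)/6 = 60/6 = 10
te_Set construction = (8 + 4·9 + 22)/6 = 66/6 = 11
te_Costume fitting = (7 + 4·13 + 25)/6 = 84/6 = 14
te_Principal photography = (4 + 4·9 + 20)/6 = 60/6 = 10
te_Pickup shots = (5 + 4·10 + 15)/6 = 60/6 = 10
te_Editing = (8 + 4·13 + 30)/6 = 90/6 = 15
te_Sound mix = (1 + 4·2 + 9)/6 = 18/6 = 3
te_Color grade = (7 + 4·11 + 21)/6 = 72/6 = 12

Forward pass:
ES_Casting = 0; EF_Casting = 9
ES_Location scouting = 0; EF_Location scouting = 10
ES_Set construction = 0; EF_Set construction = 11
ES_Costume fitting = max(EF_Location scouting=10, EF_Set construction=11) = 11; EF_Costume fitting = 11+14 = 25
ES_Principal photography = 9; EF_Principal photography = 9+10 = 19
ES_Pickup shots = 9; EF_Pickup shots = 9+10 = 19
ES_Editing = 9; EF_Editing = 9+15 = 24
ES_Sound mix = max(EF_Casting=9, EF_Location scouting=10) = 10; EF_Sound mix = 10+3 = 13
ES_Color grade = max(EF_Costume fitting=25, EF_Principal photography=19, EF_Pickup shots=19, EF_Editing=24, EF_Sound mix=13) = 25; EF_Color grade = 25+12 = 37
Expected project duration μ = 37 days. Critical path: Set construction → Costume fitting → Color grade.

Backward pass:
LF_Color grade = 37; LS_Color grade = 37−12 = 25
LF_Sound mix = LS_Color grade = 25; LS_Sound mix = 25−3 = 22
LF_Editing = LS_Color grade = 25; LS_Editing = 25−15 = 10
LF_Pickup shots = LS_Color grade = 25; LS_Pickup shots = 25−10 = 15
LF_Principal photography = LS_Color grade = 25; LS_Principal photography = 25−10 = 15
LF_Costume fitting = LS_Color grade = 25; LS_Costume fitting = 25−14 = 11
LF_Set construction = LS_Costume fitting = 11; LS_Set construction = 11−11 = 0
LF_Location scouting = min(LS_Costume fitting=11, LS_Sound mix=22) = 11; LS_Location scouting = 11−10 = 1
LF_Casting = min(LS_Principal photography=15, LS_Pickup shots=15, LS_Editing=10, LS_Sound mix=22) = 10; LS_Casting = 10−9 = 1
Slack_Editing = LS_Editing − ES_Editing = 10 − 9 = 1

1 days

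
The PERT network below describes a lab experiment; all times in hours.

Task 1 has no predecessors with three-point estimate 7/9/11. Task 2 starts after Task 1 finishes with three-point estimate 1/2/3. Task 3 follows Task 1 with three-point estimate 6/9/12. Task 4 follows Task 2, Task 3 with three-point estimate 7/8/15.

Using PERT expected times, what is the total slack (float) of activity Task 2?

te_Task 1 = (7 + 4·9 + 11)/6 = 54/6 = 9
te_Task 2 = (1 + 4·2 + 3)/6 = 12/6 = 2
te_Task 3 = (6 + 4·9 + 12)/6 = 54/6 = 9
te_Task 4 = (7 + 4·8 + 15)/6 = 54/6 = 9

Forward pass:
ES_Task 1 = 0; EF_Task 1 = 9
ES_Task 2 = 9; EF_Task 2 = 9+2 = 11
ES_Task 3 = 9; EF_Task 3 = 9+9 = 18
ES_Task 4 = max(EF_Task 2=11, EF_Task 3=18) = 18; EF_Task 4 = 18+9 = 27
Expected project duration μ = 27 hours. Critical path: Task 1 → Task 3 → Task 4.

Backward pass:
LF_Task 4 = 27; LS_Task 4 = 27−9 = 18
LF_Task 3 = LS_Task 4 = 18; LS_Task 3 = 18−9 = 9
LF_Task 2 = LS_Task 4 = 18; LS_Task 2 = 18−2 = 16
LF_Task 1 = min(LS_Task 2=16, LS_Task 3=9) = 9; LS_Task 1 = 9−9 = 0
Slack_Task 2 = LS_Task 2 − ES_Task 2 = 16 − 9 = 7

7 hours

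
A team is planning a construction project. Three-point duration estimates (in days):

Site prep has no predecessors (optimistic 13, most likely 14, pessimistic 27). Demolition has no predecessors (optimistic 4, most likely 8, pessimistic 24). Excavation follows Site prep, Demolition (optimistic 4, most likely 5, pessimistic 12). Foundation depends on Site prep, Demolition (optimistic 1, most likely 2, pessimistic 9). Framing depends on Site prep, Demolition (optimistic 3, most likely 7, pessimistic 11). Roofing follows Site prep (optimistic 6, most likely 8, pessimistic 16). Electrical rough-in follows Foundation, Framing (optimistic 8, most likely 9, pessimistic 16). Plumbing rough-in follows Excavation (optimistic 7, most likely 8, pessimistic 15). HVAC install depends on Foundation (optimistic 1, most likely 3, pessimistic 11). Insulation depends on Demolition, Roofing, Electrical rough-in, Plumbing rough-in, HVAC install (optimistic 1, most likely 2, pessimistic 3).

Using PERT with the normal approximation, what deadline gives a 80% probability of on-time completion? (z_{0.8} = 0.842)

37.5 days

te_Site prep = (13 + 4·14 + 27)/6 = 96/6 = 16; σ²_Site prep = ((27−13)/6)² = 5.444
te_Demolition = (4 + 4·8 + 24)/6 = 60/6 = 10; σ²_Demolition = ((24−4)/6)² = 11.111
te_Excavation = (4 + 4·5 + 12)/6 = 36/6 = 6; σ²_Excavation = ((12−4)/6)² = 1.778
te_Foundation = (1 + 4·2 + 9)/6 = 18/6 = 3; σ²_Foundation = ((9−1)/6)² = 1.778
te_Framing = (3 + 4·7 + 11)/6 = 42/6 = 7; σ²_Framing = ((11−3)/6)² = 1.778
te_Roofing = (6 + 4·8 + 16)/6 = 54/6 = 9; σ²_Roofing = ((16−6)/6)² = 2.778
te_Electrical rough-in = (8 + 4·9 + 16)/6 = 60/6 = 10; σ²_Electrical rough-in = ((16−8)/6)² = 1.778
te_Plumbing rough-in = (7 + 4·8 + 15)/6 = 54/6 = 9; σ²_Plumbing rough-in = ((15−7)/6)² = 1.778
te_HVAC install = (1 + 4·3 + 11)/6 = 24/6 = 4; σ²_HVAC install = ((11−1)/6)² = 2.778
te_Insulation = (1 + 4·2 + 3)/6 = 12/6 = 2; σ²_Insulation = ((3−1)/6)² = 0.111

Forward pass:
ES_Site prep = 0; EF_Site prep = 16
ES_Demolition = 0; EF_Demolition = 10
ES_Excavation = max(EF_Site prep=16, EF_Demolition=10) = 16; EF_Excavation = 16+6 = 22
ES_Foundation = max(EF_Site prep=16, EF_Demolition=10) = 16; EF_Foundation = 16+3 = 19
ES_Framing = max(EF_Site prep=16, EF_Demolition=10) = 16; EF_Framing = 16+7 = 23
ES_Roofing = 16; EF_Roofing = 16+9 = 25
ES_Electrical rough-in = max(EF_Foundation=19, EF_Framing=23) = 23; EF_Electrical rough-in = 23+10 = 33
ES_Plumbing rough-in = 22; EF_Plumbing rough-in = 22+9 = 31
ES_HVAC install = 19; EF_HVAC install = 19+4 = 23
ES_Insulation = max(EF_Demolition=10, EF_Roofing=25, EF_Electrical rough-in=33, EF_Plumbing rough-in=31, EF_HVAC install=23) = 33; EF_Insulation = 33+2 = 35
Expected project duration μ = 35 days. Critical path: Site prep → Framing → Electrical rough-in → Insulation.

Variance along critical path = 5.444 + 1.778 + 1.778 + 0.111 = 9.111; σ = 3.018 days.
D = μ + z·σ = 35 + 0.842·3.018 = 37.5 days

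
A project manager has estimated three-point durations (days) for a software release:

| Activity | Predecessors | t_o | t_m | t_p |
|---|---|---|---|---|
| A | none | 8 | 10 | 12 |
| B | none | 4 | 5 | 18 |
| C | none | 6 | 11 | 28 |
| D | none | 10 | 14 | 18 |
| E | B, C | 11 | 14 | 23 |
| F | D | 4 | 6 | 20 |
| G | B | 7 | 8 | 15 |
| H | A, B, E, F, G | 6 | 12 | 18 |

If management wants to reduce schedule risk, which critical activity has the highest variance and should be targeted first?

te_A = (8 + 4·10 + 12)/6 = 60/6 = 10; σ²_A = ((12−8)/6)² = 0.444
te_B = (4 + 4·5 + 18)/6 = 42/6 = 7; σ²_B = ((18−4)/6)² = 5.444
te_C = (6 + 4·11 + 28)/6 = 78/6 = 13; σ²_C = ((28−6)/6)² = 13.444
te_D = (10 + 4·14 + 18)/6 = 84/6 = 14; σ²_D = ((18−10)/6)² = 1.778
te_E = (11 + 4·14 + 23)/6 = 90/6 = 15; σ²_E = ((23−11)/6)² = 4.000
te_F = (4 + 4·6 + 20)/6 = 48/6 = 8; σ²_F = ((20−4)/6)² = 7.111
te_G = (7 + 4·8 + 15)/6 = 54/6 = 9; σ²_G = ((15−7)/6)² = 1.778
te_H = (6 + 4·12 + 18)/6 = 72/6 = 12; σ²_H = ((18−6)/6)² = 4.000

Forward pass:
ES_A = 0; EF_A = 10
ES_B = 0; EF_B = 7
ES_C = 0; EF_C = 13
ES_D = 0; EF_D = 14
ES_E = max(EF_B=7, EF_C=13) = 13; EF_E = 13+15 = 28
ES_F = 14; EF_F = 14+8 = 22
ES_G = 7; EF_G = 7+9 = 16
ES_H = max(EF_A=10, EF_B=7, EF_E=28, EF_F=22, EF_G=16) = 28; EF_H = 28+12 = 40
Expected project duration μ = 40 days. Critical path: C → E → H.

Variances on critical path: σ²_C=13.444, σ²_E=4.000, σ²_H=4.000.
Largest is σ²_C = 13.444.

C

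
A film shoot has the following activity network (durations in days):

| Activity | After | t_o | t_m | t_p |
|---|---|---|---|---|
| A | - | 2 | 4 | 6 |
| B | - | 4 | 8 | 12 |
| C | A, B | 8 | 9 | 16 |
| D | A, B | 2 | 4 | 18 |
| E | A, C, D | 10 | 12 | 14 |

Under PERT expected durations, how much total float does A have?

4 days

te_A = (2 + 4·4 + 6)/6 = 24/6 = 4
te_B = (4 + 4·8 + 12)/6 = 48/6 = 8
te_C = (8 + 4·9 + 16)/6 = 60/6 = 10
te_D = (2 + 4·4 + 18)/6 = 36/6 = 6
te_E = (10 + 4·12 + 14)/6 = 72/6 = 12

Forward pass:
ES_A = 0; EF_A = 4
ES_B = 0; EF_B = 8
ES_C = max(EF_A=4, EF_B=8) = 8; EF_C = 8+10 = 18
ES_D = max(EF_A=4, EF_B=8) = 8; EF_D = 8+6 = 14
ES_E = max(EF_A=4, EF_C=18, EF_D=14) = 18; EF_E = 18+12 = 30
Expected project duration μ = 30 days. Critical path: B → C → E.

Backward pass:
LF_E = 30; LS_E = 30−12 = 18
LF_D = LS_E = 18; LS_D = 18−6 = 12
LF_C = LS_E = 18; LS_C = 18−10 = 8
LF_B = min(LS_C=8, LS_D=12) = 8; LS_B = 8−8 = 0
LF_A = min(LS_C=8, LS_D=12, LS_E=18) = 8; LS_A = 8−4 = 4
Slack_A = LS_A − ES_A = 4 − 0 = 4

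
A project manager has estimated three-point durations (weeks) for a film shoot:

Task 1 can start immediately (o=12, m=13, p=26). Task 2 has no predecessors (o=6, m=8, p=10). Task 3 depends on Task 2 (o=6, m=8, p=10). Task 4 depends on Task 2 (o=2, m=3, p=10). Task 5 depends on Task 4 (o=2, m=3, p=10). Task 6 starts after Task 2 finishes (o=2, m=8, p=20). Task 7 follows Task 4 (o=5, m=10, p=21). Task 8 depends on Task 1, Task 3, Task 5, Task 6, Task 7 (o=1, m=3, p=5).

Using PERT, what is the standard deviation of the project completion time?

te_Task 1 = (12 + 4·13 + 26)/6 = 90/6 = 15; σ²_Task 1 = ((26−12)/6)² = 5.444
te_Task 2 = (6 + 4·8 + 10)/6 = 48/6 = 8; σ²_Task 2 = ((10−6)/6)² = 0.444
te_Task 3 = (6 + 4·8 + 10)/6 = 48/6 = 8; σ²_Task 3 = ((10−6)/6)² = 0.444
te_Task 4 = (2 + 4·3 + 10)/6 = 24/6 = 4; σ²_Task 4 = ((10−2)/6)² = 1.778
te_Task 5 = (2 + 4·3 + 10)/6 = 24/6 = 4; σ²_Task 5 = ((10−2)/6)² = 1.778
te_Task 6 = (2 + 4·8 + 20)/6 = 54/6 = 9; σ²_Task 6 = ((20−2)/6)² = 9.000
te_Task 7 = (5 + 4·10 + 21)/6 = 66/6 = 11; σ²_Task 7 = ((21−5)/6)² = 7.111
te_Task 8 = (1 + 4·3 + 5)/6 = 18/6 = 3; σ²_Task 8 = ((5−1)/6)² = 0.444

Forward pass:
ES_Task 1 = 0; EF_Task 1 = 15
ES_Task 2 = 0; EF_Task 2 = 8
ES_Task 3 = 8; EF_Task 3 = 8+8 = 16
ES_Task 4 = 8; EF_Task 4 = 8+4 = 12
ES_Task 5 = 12; EF_Task 5 = 12+4 = 16
ES_Task 6 = 8; EF_Task 6 = 8+9 = 17
ES_Task 7 = 12; EF_Task 7 = 12+11 = 23
ES_Task 8 = max(EF_Task 1=15, EF_Task 3=16, EF_Task 5=16, EF_Task 6=17, EF_Task 7=23) = 23; EF_Task 8 = 23+3 = 26
Expected project duration μ = 26 weeks. Critical path: Task 2 → Task 4 → Task 7 → Task 8.

Variance along critical path = 0.444 + 1.778 + 7.111 + 0.444 = 9.778
σ = √9.778 = 3.127 weeks

3.13 weeks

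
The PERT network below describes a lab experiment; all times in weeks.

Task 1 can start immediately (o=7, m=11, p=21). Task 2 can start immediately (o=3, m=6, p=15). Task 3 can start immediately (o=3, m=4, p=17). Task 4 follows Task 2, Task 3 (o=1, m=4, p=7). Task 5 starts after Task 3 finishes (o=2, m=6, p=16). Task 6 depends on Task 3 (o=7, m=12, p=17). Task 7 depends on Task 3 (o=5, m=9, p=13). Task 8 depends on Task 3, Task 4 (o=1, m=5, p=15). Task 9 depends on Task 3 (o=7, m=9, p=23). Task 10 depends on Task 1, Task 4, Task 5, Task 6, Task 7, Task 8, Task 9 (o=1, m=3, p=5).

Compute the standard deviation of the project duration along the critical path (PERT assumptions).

2.94 weeks

te_Task 1 = (7 + 4·11 + 21)/6 = 72/6 = 12; σ²_Task 1 = ((21−7)/6)² = 5.444
te_Task 2 = (3 + 4·6 + 15)/6 = 42/6 = 7; σ²_Task 2 = ((15−3)/6)² = 4.000
te_Task 3 = (3 + 4·4 + 17)/6 = 36/6 = 6; σ²_Task 3 = ((17−3)/6)² = 5.444
te_Task 4 = (1 + 4·4 + 7)/6 = 24/6 = 4; σ²_Task 4 = ((7−1)/6)² = 1.000
te_Task 5 = (2 + 4·6 + 16)/6 = 42/6 = 7; σ²_Task 5 = ((16−2)/6)² = 5.444
te_Task 6 = (7 + 4·12 + 17)/6 = 72/6 = 12; σ²_Task 6 = ((17−7)/6)² = 2.778
te_Task 7 = (5 + 4·9 + 13)/6 = 54/6 = 9; σ²_Task 7 = ((13−5)/6)² = 1.778
te_Task 8 = (1 + 4·5 + 15)/6 = 36/6 = 6; σ²_Task 8 = ((15−1)/6)² = 5.444
te_Task 9 = (7 + 4·9 + 23)/6 = 66/6 = 11; σ²_Task 9 = ((23−7)/6)² = 7.111
te_Task 10 = (1 + 4·3 + 5)/6 = 18/6 = 3; σ²_Task 10 = ((5−1)/6)² = 0.444

Forward pass:
ES_Task 1 = 0; EF_Task 1 = 12
ES_Task 2 = 0; EF_Task 2 = 7
ES_Task 3 = 0; EF_Task 3 = 6
ES_Task 4 = max(EF_Task 2=7, EF_Task 3=6) = 7; EF_Task 4 = 7+4 = 11
ES_Task 5 = 6; EF_Task 5 = 6+7 = 13
ES_Task 6 = 6; EF_Task 6 = 6+12 = 18
ES_Task 7 = 6; EF_Task 7 = 6+9 = 15
ES_Task 8 = max(EF_Task 3=6, EF_Task 4=11) = 11; EF_Task 8 = 11+6 = 17
ES_Task 9 = 6; EF_Task 9 = 6+11 = 17
ES_Task 10 = max(EF_Task 1=12, EF_Task 4=11, EF_Task 5=13, EF_Task 6=18, EF_Task 7=15, EF_Task 8=17, EF_Task 9=17) = 18; EF_Task 10 = 18+3 = 21
Expected project duration μ = 21 weeks. Critical path: Task 3 → Task 6 → Task 10.

Variance along critical path = 5.444 + 2.778 + 0.444 = 8.667
σ = √8.667 = 2.944 weeks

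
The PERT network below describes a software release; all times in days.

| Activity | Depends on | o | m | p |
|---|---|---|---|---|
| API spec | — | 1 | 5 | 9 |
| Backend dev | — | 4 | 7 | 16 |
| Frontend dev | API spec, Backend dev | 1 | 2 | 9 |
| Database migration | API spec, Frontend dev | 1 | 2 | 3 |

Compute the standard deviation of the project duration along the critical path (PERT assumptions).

2.43 days

te_API spec = (1 + 4·5 + 9)/6 = 30/6 = 5; σ²_API spec = ((9−1)/6)² = 1.778
te_Backend dev = (4 + 4·7 + 16)/6 = 48/6 = 8; σ²_Backend dev = ((16−4)/6)² = 4.000
te_Frontend dev = (1 + 4·2 + 9)/6 = 18/6 = 3; σ²_Frontend dev = ((9−1)/6)² = 1.778
te_Database migration = (1 + 4·2 + 3)/6 = 12/6 = 2; σ²_Database migration = ((3−1)/6)² = 0.111

Forward pass:
ES_API spec = 0; EF_API spec = 5
ES_Backend dev = 0; EF_Backend dev = 8
ES_Frontend dev = max(EF_API spec=5, EF_Backend dev=8) = 8; EF_Frontend dev = 8+3 = 11
ES_Database migration = max(EF_API spec=5, EF_Frontend dev=11) = 11; EF_Database migration = 11+2 = 13
Expected project duration μ = 13 days. Critical path: Backend dev → Frontend dev → Database migration.

Variance along critical path = 4.000 + 1.778 + 0.111 = 5.889
σ = √5.889 = 2.427 days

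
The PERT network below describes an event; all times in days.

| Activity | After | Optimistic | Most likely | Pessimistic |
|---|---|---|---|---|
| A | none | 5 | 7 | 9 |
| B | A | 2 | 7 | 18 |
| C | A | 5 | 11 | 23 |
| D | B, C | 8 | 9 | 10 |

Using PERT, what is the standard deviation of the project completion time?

te_A = (5 + 4·7 + 9)/6 = 42/6 = 7; σ²_A = ((9−5)/6)² = 0.444
te_B = (2 + 4·7 + 18)/6 = 48/6 = 8; σ²_B = ((18−2)/6)² = 7.111
te_C = (5 + 4·11 + 23)/6 = 72/6 = 12; σ²_C = ((23−5)/6)² = 9.000
te_D = (8 + 4·9 + 10)/6 = 54/6 = 9; σ²_D = ((10−8)/6)² = 0.111

Forward pass:
ES_A = 0; EF_A = 7
ES_B = 7; EF_B = 7+8 = 15
ES_C = 7; EF_C = 7+12 = 19
ES_D = max(EF_B=15, EF_C=19) = 19; EF_D = 19+9 = 28
Expected project duration μ = 28 days. Critical path: A → C → D.

Variance along critical path = 0.444 + 9.000 + 0.111 = 9.556
σ = √9.556 = 3.091 days

3.09 days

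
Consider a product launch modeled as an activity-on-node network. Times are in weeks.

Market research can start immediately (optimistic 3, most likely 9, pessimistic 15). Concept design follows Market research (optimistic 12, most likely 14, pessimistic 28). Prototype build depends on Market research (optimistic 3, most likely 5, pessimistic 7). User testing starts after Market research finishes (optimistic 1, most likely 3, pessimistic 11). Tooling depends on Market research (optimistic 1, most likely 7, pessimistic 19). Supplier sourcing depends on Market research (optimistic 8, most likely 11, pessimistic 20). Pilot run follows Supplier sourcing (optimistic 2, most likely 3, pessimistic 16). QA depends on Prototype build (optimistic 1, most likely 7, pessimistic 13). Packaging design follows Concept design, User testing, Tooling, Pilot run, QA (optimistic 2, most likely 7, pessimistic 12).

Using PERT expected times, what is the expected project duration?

te_Market research = (3 + 4·9 + 15)/6 = 54/6 = 9
te_Concept design = (12 + 4·14 + 28)/6 = 96/6 = 16
te_Prototype build = (3 + 4·5 + 7)/6 = 30/6 = 5
te_User testing = (1 + 4·3 + 11)/6 = 24/6 = 4
te_Tooling = (1 + 4·7 + 19)/6 = 48/6 = 8
te_Supplier sourcing = (8 + 4·11 + 20)/6 = 72/6 = 12
te_Pilot run = (2 + 4·3 + 16)/6 = 30/6 = 5
te_QA = (1 + 4·7 + 13)/6 = 42/6 = 7
te_Packaging design = (2 + 4·7 + 12)/6 = 42/6 = 7

Forward pass:
ES_Market research = 0; EF_Market research = 9
ES_Concept design = 9; EF_Concept design = 9+16 = 25
ES_Prototype build = 9; EF_Prototype build = 9+5 = 14
ES_User testing = 9; EF_User testing = 9+4 = 13
ES_Tooling = 9; EF_Tooling = 9+8 = 17
ES_Supplier sourcing = 9; EF_Supplier sourcing = 9+12 = 21
ES_Pilot run = 21; EF_Pilot run = 21+5 = 26
ES_QA = 14; EF_QA = 14+7 = 21
ES_Packaging design = max(EF_Concept design=25, EF_User testing=13, EF_Tooling=17, EF_Pilot run=26, EF_QA=21) = 26; EF_Packaging design = 26+7 = 33
Expected project duration μ = 33 weeks. Critical path: Market research → Supplier sourcing → Pilot run → Packaging design.

33 weeks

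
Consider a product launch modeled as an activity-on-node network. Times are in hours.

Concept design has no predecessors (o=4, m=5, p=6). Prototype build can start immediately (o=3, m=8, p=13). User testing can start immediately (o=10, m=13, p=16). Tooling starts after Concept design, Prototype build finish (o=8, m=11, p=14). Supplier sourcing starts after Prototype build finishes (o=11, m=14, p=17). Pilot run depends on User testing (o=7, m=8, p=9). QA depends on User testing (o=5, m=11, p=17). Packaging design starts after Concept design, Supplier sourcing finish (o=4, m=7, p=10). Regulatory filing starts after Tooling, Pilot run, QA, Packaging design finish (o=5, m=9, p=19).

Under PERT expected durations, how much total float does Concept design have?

te_Concept design = (4 + 4·5 + 6)/6 = 30/6 = 5
te_Prototype build = (3 + 4·8 + 13)/6 = 48/6 = 8
te_User testing = (10 + 4·13 + 16)/6 = 78/6 = 13
te_Tooling = (8 + 4·11 + 14)/6 = 66/6 = 11
te_Supplier sourcing = (11 + 4·14 + 17)/6 = 84/6 = 14
te_Pilot run = (7 + 4·8 + 9)/6 = 48/6 = 8
te_QA = (5 + 4·11 + 17)/6 = 66/6 = 11
te_Packaging design = (4 + 4·7 + 10)/6 = 42/6 = 7
te_Regulatory filing = (5 + 4·9 + 19)/6 = 60/6 = 10

Forward pass:
ES_Concept design = 0; EF_Concept design = 5
ES_Prototype build = 0; EF_Prototype build = 8
ES_User testing = 0; EF_User testing = 13
ES_Tooling = max(EF_Concept design=5, EF_Prototype build=8) = 8; EF_Tooling = 8+11 = 19
ES_Supplier sourcing = 8; EF_Supplier sourcing = 8+14 = 22
ES_Pilot run = 13; EF_Pilot run = 13+8 = 21
ES_QA = 13; EF_QA = 13+11 = 24
ES_Packaging design = max(EF_Concept design=5, EF_Supplier sourcing=22) = 22; EF_Packaging design = 22+7 = 29
ES_Regulatory filing = max(EF_Tooling=19, EF_Pilot run=21, EF_QA=24, EF_Packaging design=29) = 29; EF_Regulatory filing = 29+10 = 39
Expected project duration μ = 39 hours. Critical path: Prototype build → Supplier sourcing → Packaging design → Regulatory filing.

Backward pass:
LF_Regulatory filing = 39; LS_Regulatory filing = 39−10 = 29
LF_Packaging design = LS_Regulatory filing = 29; LS_Packaging design = 29−7 = 22
LF_QA = LS_Regulatory filing = 29; LS_QA = 29−11 = 18
LF_Pilot run = LS_Regulatory filing = 29; LS_Pilot run = 29−8 = 21
LF_Supplier sourcing = LS_Packaging design = 22; LS_Supplier sourcing = 22−14 = 8
LF_Tooling = LS_Regulatory filing = 29; LS_Tooling = 29−11 = 18
LF_User testing = min(LS_Pilot run=21, LS_QA=18) = 18; LS_User testing = 18−13 = 5
LF_Prototype build = min(LS_Tooling=18, LS_Supplier sourcing=8) = 8; LS_Prototype build = 8−8 = 0
LF_Concept design = min(LS_Tooling=18, LS_Packaging design=22) = 18; LS_Concept design = 18−5 = 13
Slack_Concept design = LS_Concept design − ES_Concept design = 13 − 0 = 13

13 hours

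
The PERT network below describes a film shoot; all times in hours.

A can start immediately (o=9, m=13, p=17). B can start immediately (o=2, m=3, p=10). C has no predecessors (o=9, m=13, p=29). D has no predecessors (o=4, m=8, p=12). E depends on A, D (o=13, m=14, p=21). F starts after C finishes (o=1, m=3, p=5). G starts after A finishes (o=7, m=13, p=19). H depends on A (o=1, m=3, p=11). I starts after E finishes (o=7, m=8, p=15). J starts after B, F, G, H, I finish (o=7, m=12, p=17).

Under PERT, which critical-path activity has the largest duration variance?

J

te_A = (9 + 4·13 + 17)/6 = 78/6 = 13; σ²_A = ((17−9)/6)² = 1.778
te_B = (2 + 4·3 + 10)/6 = 24/6 = 4; σ²_B = ((10−2)/6)² = 1.778
te_C = (9 + 4·13 + 29)/6 = 90/6 = 15; σ²_C = ((29−9)/6)² = 11.111
te_D = (4 + 4·8 + 12)/6 = 48/6 = 8; σ²_D = ((12−4)/6)² = 1.778
te_E = (13 + 4·14 + 21)/6 = 90/6 = 15; σ²_E = ((21−13)/6)² = 1.778
te_F = (1 + 4·3 + 5)/6 = 18/6 = 3; σ²_F = ((5−1)/6)² = 0.444
te_G = (7 + 4·13 + 19)/6 = 78/6 = 13; σ²_G = ((19−7)/6)² = 4.000
te_H = (1 + 4·3 + 11)/6 = 24/6 = 4; σ²_H = ((11−1)/6)² = 2.778
te_I = (7 + 4·8 + 15)/6 = 54/6 = 9; σ²_I = ((15−7)/6)² = 1.778
te_J = (7 + 4·12 + 17)/6 = 72/6 = 12; σ²_J = ((17−7)/6)² = 2.778

Forward pass:
ES_A = 0; EF_A = 13
ES_B = 0; EF_B = 4
ES_C = 0; EF_C = 15
ES_D = 0; EF_D = 8
ES_E = max(EF_A=13, EF_D=8) = 13; EF_E = 13+15 = 28
ES_F = 15; EF_F = 15+3 = 18
ES_G = 13; EF_G = 13+13 = 26
ES_H = 13; EF_H = 13+4 = 17
ES_I = 28; EF_I = 28+9 = 37
ES_J = max(EF_B=4, EF_F=18, EF_G=26, EF_H=17, EF_I=37) = 37; EF_J = 37+12 = 49
Expected project duration μ = 49 hours. Critical path: A → E → I → J.

Variances on critical path: σ²_A=1.778, σ²_E=1.778, σ²_I=1.778, σ²_J=2.778.
Largest is σ²_J = 2.778.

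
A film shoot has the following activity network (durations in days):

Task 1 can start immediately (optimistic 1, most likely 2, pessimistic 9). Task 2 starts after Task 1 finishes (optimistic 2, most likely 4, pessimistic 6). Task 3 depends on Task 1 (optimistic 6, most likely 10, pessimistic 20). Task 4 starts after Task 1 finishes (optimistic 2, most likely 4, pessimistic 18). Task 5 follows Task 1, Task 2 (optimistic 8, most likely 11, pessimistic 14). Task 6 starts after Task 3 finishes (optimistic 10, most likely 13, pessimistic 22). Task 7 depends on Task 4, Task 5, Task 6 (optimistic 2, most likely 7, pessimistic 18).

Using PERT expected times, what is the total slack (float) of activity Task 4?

19 days

te_Task 1 = (1 + 4·2 + 9)/6 = 18/6 = 3
te_Task 2 = (2 + 4·4 + 6)/6 = 24/6 = 4
te_Task 3 = (6 + 4·10 + 20)/6 = 66/6 = 11
te_Task 4 = (2 + 4·4 + 18)/6 = 36/6 = 6
te_Task 5 = (8 + 4·11 + 14)/6 = 66/6 = 11
te_Task 6 = (10 + 4·13 + 22)/6 = 84/6 = 14
te_Task 7 = (2 + 4·7 + 18)/6 = 48/6 = 8

Forward pass:
ES_Task 1 = 0; EF_Task 1 = 3
ES_Task 2 = 3; EF_Task 2 = 3+4 = 7
ES_Task 3 = 3; EF_Task 3 = 3+11 = 14
ES_Task 4 = 3; EF_Task 4 = 3+6 = 9
ES_Task 5 = max(EF_Task 1=3, EF_Task 2=7) = 7; EF_Task 5 = 7+11 = 18
ES_Task 6 = 14; EF_Task 6 = 14+14 = 28
ES_Task 7 = max(EF_Task 4=9, EF_Task 5=18, EF_Task 6=28) = 28; EF_Task 7 = 28+8 = 36
Expected project duration μ = 36 days. Critical path: Task 1 → Task 3 → Task 6 → Task 7.

Backward pass:
LF_Task 7 = 36; LS_Task 7 = 36−8 = 28
LF_Task 6 = LS_Task 7 = 28; LS_Task 6 = 28−14 = 14
LF_Task 5 = LS_Task 7 = 28; LS_Task 5 = 28−11 = 17
LF_Task 4 = LS_Task 7 = 28; LS_Task 4 = 28−6 = 22
LF_Task 3 = LS_Task 6 = 14; LS_Task 3 = 14−11 = 3
LF_Task 2 = LS_Task 5 = 17; LS_Task 2 = 17−4 = 13
LF_Task 1 = min(LS_Task 2=13, LS_Task 3=3, LS_Task 4=22, LS_Task 5=17) = 3; LS_Task 1 = 3−3 = 0
Slack_Task 4 = LS_Task 4 − ES_Task 4 = 22 − 3 = 19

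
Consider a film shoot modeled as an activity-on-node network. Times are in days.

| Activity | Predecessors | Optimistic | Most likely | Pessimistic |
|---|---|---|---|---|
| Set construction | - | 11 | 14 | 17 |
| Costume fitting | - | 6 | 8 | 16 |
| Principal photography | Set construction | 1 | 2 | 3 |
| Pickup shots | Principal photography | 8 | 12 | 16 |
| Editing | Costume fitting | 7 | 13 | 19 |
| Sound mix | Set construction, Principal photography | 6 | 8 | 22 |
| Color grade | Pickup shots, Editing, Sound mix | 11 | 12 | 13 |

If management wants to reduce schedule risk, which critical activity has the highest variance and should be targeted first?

te_Set construction = (11 + 4·14 + 17)/6 = 84/6 = 14; σ²_Set construction = ((17−11)/6)² = 1.000
te_Costume fitting = (6 + 4·8 + 16)/6 = 54/6 = 9; σ²_Costume fitting = ((16−6)/6)² = 2.778
te_Principal photography = (1 + 4·2 + 3)/6 = 12/6 = 2; σ²_Principal photography = ((3−1)/6)² = 0.111
te_Pickup shots = (8 + 4·12 + 16)/6 = 72/6 = 12; σ²_Pickup shots = ((16−8)/6)² = 1.778
te_Editing = (7 + 4·13 + 19)/6 = 78/6 = 13; σ²_Editing = ((19−7)/6)² = 4.000
te_Sound mix = (6 + 4·8 + 22)/6 = 60/6 = 10; σ²_Sound mix = ((22−6)/6)² = 7.111
te_Color grade = (11 + 4·12 + 13)/6 = 72/6 = 12; σ²_Color grade = ((13−11)/6)² = 0.111

Forward pass:
ES_Set construction = 0; EF_Set construction = 14
ES_Costume fitting = 0; EF_Costume fitting = 9
ES_Principal photography = 14; EF_Principal photography = 14+2 = 16
ES_Pickup shots = 16; EF_Pickup shots = 16+12 = 28
ES_Editing = 9; EF_Editing = 9+13 = 22
ES_Sound mix = max(EF_Set construction=14, EF_Principal photography=16) = 16; EF_Sound mix = 16+10 = 26
ES_Color grade = max(EF_Pickup shots=28, EF_Editing=22, EF_Sound mix=26) = 28; EF_Color grade = 28+12 = 40
Expected project duration μ = 40 days. Critical path: Set construction → Principal photography → Pickup shots → Color grade.

Variances on critical path: σ²_Set construction=1.000, σ²_Principal photography=0.111, σ²_Pickup shots=1.778, σ²_Color grade=0.111.
Largest is σ²_Pickup shots = 1.778.

Pickup shots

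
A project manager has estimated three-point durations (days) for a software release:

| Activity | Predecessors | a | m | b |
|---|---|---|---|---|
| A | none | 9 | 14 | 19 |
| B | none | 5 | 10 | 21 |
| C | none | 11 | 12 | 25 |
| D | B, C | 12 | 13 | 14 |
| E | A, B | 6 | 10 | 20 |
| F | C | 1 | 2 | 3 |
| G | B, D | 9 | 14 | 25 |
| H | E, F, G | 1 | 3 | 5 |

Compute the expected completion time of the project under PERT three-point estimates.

45 days

te_A = (9 + 4·14 + 19)/6 = 84/6 = 14
te_B = (5 + 4·10 + 21)/6 = 66/6 = 11
te_C = (11 + 4·12 + 25)/6 = 84/6 = 14
te_D = (12 + 4·13 + 14)/6 = 78/6 = 13
te_E = (6 + 4·10 + 20)/6 = 66/6 = 11
te_F = (1 + 4·2 + 3)/6 = 12/6 = 2
te_G = (9 + 4·14 + 25)/6 = 90/6 = 15
te_H = (1 + 4·3 + 5)/6 = 18/6 = 3

Forward pass:
ES_A = 0; EF_A = 14
ES_B = 0; EF_B = 11
ES_C = 0; EF_C = 14
ES_D = max(EF_B=11, EF_C=14) = 14; EF_D = 14+13 = 27
ES_E = max(EF_A=14, EF_B=11) = 14; EF_E = 14+11 = 25
ES_F = 14; EF_F = 14+2 = 16
ES_G = max(EF_B=11, EF_D=27) = 27; EF_G = 27+15 = 42
ES_H = max(EF_E=25, EF_F=16, EF_G=42) = 42; EF_H = 42+3 = 45
Expected project duration μ = 45 days. Critical path: C → D → G → H.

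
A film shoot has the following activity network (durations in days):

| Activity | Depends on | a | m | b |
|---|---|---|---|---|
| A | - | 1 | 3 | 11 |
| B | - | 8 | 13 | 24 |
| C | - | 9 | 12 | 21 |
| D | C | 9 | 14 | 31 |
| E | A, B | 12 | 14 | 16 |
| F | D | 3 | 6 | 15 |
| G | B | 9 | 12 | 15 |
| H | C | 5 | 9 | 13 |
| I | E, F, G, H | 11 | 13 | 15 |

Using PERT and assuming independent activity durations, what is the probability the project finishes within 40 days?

te_A = (1 + 4·3 + 11)/6 = 24/6 = 4; σ²_A = ((11−1)/6)² = 2.778
te_B = (8 + 4·13 + 24)/6 = 84/6 = 14; σ²_B = ((24−8)/6)² = 7.111
te_C = (9 + 4·12 + 21)/6 = 78/6 = 13; σ²_C = ((21−9)/6)² = 4.000
te_D = (9 + 4·14 + 31)/6 = 96/6 = 16; σ²_D = ((31−9)/6)² = 13.444
te_E = (12 + 4·14 + 16)/6 = 84/6 = 14; σ²_E = ((16−12)/6)² = 0.444
te_F = (3 + 4·6 + 15)/6 = 42/6 = 7; σ²_F = ((15−3)/6)² = 4.000
te_G = (9 + 4·12 + 15)/6 = 72/6 = 12; σ²_G = ((15−9)/6)² = 1.000
te_H = (5 + 4·9 + 13)/6 = 54/6 = 9; σ²_H = ((13−5)/6)² = 1.778
te_I = (11 + 4·13 + 15)/6 = 78/6 = 13; σ²_I = ((15−11)/6)² = 0.444

Forward pass:
ES_A = 0; EF_A = 4
ES_B = 0; EF_B = 14
ES_C = 0; EF_C = 13
ES_D = 13; EF_D = 13+16 = 29
ES_E = max(EF_A=4, EF_B=14) = 14; EF_E = 14+14 = 28
ES_F = 29; EF_F = 29+7 = 36
ES_G = 14; EF_G = 14+12 = 26
ES_H = 13; EF_H = 13+9 = 22
ES_I = max(EF_E=28, EF_F=36, EF_G=26, EF_H=22) = 36; EF_I = 36+13 = 49
Expected project duration μ = 49 days. Critical path: C → D → F → I.

Variance along critical path = 4.000 + 13.444 + 4.000 + 0.444 = 21.889; σ = √21.889 = 4.679 days.
Z = (40 − 49) / 4.679 = -1.924
P(T ≤ 40) = Φ(-1.924) ≈ 0.027

0.027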